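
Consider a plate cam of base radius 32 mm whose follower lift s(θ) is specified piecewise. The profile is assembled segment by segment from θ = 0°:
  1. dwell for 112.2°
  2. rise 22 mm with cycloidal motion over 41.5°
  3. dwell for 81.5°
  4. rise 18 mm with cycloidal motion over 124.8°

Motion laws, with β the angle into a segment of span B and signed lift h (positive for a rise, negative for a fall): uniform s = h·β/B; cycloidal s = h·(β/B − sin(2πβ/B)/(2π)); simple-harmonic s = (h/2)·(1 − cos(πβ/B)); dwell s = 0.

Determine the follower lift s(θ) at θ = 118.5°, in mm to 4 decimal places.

seg 1 [0°–112.2°] dwell: s stays 0.0000
seg 2 [112.2°–153.7°] cycloidal, h=22: θ=118.5° here. β=6.3, B=41.5. 22·(0.1518 − sin(2π·0.1518)/(2π)) = 0.4839 → s = 0.4839

0.4839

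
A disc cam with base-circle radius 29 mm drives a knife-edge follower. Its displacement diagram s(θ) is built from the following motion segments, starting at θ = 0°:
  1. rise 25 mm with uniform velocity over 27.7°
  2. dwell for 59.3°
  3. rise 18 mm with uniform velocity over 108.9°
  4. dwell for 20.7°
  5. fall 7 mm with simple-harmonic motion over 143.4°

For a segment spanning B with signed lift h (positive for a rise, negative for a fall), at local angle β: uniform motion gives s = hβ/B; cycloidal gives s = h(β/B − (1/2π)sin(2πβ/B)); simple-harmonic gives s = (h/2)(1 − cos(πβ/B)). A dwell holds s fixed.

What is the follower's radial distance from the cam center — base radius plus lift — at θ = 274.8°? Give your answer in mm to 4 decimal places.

seg 1 [0°–27.7°] uniform, h=25: full span → s += 25 → s = 25.0000
seg 2 [27.7°–87°] dwell: s stays 25.0000
seg 3 [87°–195.9°] uniform, h=18: full span → s += 18 → s = 43.0000
seg 4 [195.9°–216.6°] dwell: s stays 43.0000
seg 5 [216.6°–360°] simple-harmonic, h=-7: θ=274.8° here. β=58.2, B=143.4. -7/2·(1 − cos(π·0.4059)) = -2.4799 → s = 40.5201
radial distance = base radius + s = 29 + 40.5201 = 69.5201

69.5201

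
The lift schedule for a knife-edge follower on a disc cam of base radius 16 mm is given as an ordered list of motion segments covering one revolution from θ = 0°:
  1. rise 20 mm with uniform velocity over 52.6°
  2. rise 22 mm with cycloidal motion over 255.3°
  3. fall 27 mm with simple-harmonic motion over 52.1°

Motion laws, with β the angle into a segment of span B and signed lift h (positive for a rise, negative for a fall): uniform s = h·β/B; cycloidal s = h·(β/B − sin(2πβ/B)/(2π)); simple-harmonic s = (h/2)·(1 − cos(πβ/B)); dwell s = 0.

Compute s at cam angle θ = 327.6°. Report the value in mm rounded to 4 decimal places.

seg 1 [0°–52.6°] uniform, h=20: full span → s += 20 → s = 20.0000
seg 2 [52.6°–307.9°] cycloidal, h=22: full span → s += 22 → s = 42.0000
seg 3 [307.9°–360°] simple-harmonic, h=-27: θ=327.6° here. β=19.7, B=52.1. -27/2·(1 − cos(π·0.3781)) = -8.4562 → s = 33.5438

33.5438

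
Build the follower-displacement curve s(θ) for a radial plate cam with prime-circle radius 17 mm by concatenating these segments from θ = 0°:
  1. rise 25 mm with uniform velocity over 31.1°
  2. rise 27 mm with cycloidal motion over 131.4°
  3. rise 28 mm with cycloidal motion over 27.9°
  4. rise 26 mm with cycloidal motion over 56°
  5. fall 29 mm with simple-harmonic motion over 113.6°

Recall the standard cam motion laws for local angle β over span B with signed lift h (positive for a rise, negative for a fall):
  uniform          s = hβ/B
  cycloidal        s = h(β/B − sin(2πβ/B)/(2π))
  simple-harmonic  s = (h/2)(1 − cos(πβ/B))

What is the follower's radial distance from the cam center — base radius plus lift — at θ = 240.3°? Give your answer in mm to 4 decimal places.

seg 1 [0°–31.1°] uniform, h=25: full span → s += 25 → s = 25.0000
seg 2 [31.1°–162.5°] cycloidal, h=27: full span → s += 27 → s = 52.0000
seg 3 [162.5°–190.4°] cycloidal, h=28: full span → s += 28 → s = 80.0000
seg 4 [190.4°–246.4°] cycloidal, h=26: θ=240.3° here. β=49.9, B=56. 26·(0.8911 − sin(2π·0.8911)/(2π)) = 25.7840 → s = 105.7840
radial distance = base radius + s = 17 + 105.7840 = 122.7840

122.7840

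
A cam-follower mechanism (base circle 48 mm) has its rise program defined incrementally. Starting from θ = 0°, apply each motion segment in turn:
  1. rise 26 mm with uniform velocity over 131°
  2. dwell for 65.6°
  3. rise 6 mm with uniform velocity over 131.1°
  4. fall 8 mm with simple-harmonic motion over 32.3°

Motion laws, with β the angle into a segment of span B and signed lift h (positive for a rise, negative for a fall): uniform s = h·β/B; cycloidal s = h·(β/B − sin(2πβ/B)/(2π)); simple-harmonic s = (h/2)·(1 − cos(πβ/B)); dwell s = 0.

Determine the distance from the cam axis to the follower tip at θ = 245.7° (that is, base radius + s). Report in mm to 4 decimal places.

seg 1 [0°–131°] uniform, h=26: full span → s += 26 → s = 26.0000
seg 2 [131°–196.6°] dwell: s stays 26.0000
seg 3 [196.6°–327.7°] uniform, h=6: θ=245.7° here. β=49.1, B=131.1. 6·49.1/131.1 = 2.2471 → s = 28.2471
radial distance = base radius + s = 48 + 28.2471 = 76.2471

76.2471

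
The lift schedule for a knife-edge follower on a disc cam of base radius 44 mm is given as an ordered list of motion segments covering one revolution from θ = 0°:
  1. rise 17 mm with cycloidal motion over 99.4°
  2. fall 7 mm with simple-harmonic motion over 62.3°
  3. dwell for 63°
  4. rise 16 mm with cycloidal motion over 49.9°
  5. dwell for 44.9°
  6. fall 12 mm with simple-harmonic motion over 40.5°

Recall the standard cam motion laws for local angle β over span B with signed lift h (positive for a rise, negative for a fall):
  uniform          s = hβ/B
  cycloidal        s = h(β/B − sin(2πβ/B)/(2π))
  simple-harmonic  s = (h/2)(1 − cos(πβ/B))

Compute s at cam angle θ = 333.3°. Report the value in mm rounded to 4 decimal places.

seg 1 [0°–99.4°] cycloidal, h=17: full span → s += 17 → s = 17.0000
seg 2 [99.4°–161.7°] simple-harmonic, h=-7: full span → s += -7 → s = 10.0000
seg 3 [161.7°–224.7°] dwell: s stays 10.0000
seg 4 [224.7°–274.6°] cycloidal, h=16: full span → s += 16 → s = 26.0000
seg 5 [274.6°–319.5°] dwell: s stays 26.0000
seg 6 [319.5°–360°] simple-harmonic, h=-12: θ=333.3° here. β=13.8, B=40.5. -12/2·(1 − cos(π·0.3407)) = -3.1217 → s = 22.8783

22.8783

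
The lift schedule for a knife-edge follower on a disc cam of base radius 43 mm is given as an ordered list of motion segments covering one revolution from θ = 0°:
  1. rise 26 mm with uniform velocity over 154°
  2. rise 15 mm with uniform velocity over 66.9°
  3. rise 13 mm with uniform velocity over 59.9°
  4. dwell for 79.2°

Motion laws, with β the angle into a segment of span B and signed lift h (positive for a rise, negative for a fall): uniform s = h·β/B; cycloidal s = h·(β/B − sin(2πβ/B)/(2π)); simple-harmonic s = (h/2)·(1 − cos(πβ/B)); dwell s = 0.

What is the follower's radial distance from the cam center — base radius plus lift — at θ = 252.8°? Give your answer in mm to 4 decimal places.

seg 1 [0°–154°] uniform, h=26: full span → s += 26 → s = 26.0000
seg 2 [154°–220.9°] uniform, h=15: full span → s += 15 → s = 41.0000
seg 3 [220.9°–280.8°] uniform, h=13: θ=252.8° here. β=31.9, B=59.9. 13·31.9/59.9 = 6.9232 → s = 47.9232
radial distance = base radius + s = 43 + 47.9232 = 90.9232

90.9232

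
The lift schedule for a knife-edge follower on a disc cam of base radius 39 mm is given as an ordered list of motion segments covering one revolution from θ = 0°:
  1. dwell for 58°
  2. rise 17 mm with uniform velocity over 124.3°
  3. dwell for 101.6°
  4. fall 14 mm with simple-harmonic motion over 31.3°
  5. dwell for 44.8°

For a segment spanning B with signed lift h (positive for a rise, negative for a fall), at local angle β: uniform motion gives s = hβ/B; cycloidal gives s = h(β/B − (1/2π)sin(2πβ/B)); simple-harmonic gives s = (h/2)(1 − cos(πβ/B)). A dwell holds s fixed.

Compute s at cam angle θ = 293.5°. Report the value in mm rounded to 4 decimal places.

seg 1 [0°–58°] dwell: s stays 0.0000
seg 2 [58°–182.3°] uniform, h=17: full span → s += 17 → s = 17.0000
seg 3 [182.3°–283.9°] dwell: s stays 17.0000
seg 4 [283.9°–315.2°] simple-harmonic, h=-14: θ=293.5° here. β=9.6, B=31.3. -14/2·(1 − cos(π·0.3067)) = -3.0058 → s = 13.9942

13.9942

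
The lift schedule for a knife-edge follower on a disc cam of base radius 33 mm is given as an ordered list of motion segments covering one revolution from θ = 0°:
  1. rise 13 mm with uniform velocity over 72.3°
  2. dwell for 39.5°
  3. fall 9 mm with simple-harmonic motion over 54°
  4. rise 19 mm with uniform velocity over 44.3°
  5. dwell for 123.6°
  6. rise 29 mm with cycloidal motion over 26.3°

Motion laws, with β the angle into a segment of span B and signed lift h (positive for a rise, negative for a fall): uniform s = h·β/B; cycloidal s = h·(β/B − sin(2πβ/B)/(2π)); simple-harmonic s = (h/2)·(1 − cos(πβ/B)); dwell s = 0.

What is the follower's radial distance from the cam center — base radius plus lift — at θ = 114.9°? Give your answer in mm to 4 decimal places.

seg 1 [0°–72.3°] uniform, h=13: full span → s += 13 → s = 13.0000
seg 2 [72.3°–111.8°] dwell: s stays 13.0000
seg 3 [111.8°–165.8°] simple-harmonic, h=-9: θ=114.9° here. β=3.1, B=54. -9/2·(1 − cos(π·0.0574)) = -0.0730 → s = 12.9270
radial distance = base radius + s = 33 + 12.9270 = 45.9270

45.9270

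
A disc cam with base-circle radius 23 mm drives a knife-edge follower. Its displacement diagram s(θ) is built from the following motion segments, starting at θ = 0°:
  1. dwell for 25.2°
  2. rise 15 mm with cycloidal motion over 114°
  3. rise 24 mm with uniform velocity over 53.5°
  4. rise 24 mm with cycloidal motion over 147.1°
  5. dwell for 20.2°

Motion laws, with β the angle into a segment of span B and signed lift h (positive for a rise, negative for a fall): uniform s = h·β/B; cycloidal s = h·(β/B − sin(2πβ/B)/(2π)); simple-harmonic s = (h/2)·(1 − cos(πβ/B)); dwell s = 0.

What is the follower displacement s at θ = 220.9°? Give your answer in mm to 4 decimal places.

seg 1 [0°–25.2°] dwell: s stays 0.0000
seg 2 [25.2°–139.2°] cycloidal, h=15: full span → s += 15 → s = 15.0000
seg 3 [139.2°–192.7°] uniform, h=24: full span → s += 24 → s = 39.0000
seg 4 [192.7°–339.8°] cycloidal, h=24: θ=220.9° here. β=28.2, B=147.1. 24·(0.1917 − sin(2π·0.1917)/(2π)) = 1.0346 → s = 40.0346

40.0346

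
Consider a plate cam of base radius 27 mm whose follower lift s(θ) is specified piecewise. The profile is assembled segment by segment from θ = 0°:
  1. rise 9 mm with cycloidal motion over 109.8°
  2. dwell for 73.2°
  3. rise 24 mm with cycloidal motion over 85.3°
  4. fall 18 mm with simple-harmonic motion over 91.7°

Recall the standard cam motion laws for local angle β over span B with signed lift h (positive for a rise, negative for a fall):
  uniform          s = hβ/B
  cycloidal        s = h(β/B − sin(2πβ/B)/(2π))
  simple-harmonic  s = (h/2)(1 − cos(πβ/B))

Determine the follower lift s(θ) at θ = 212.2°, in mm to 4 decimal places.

seg 1 [0°–109.8°] cycloidal, h=9: full span → s += 9 → s = 9.0000
seg 2 [109.8°–183°] dwell: s stays 9.0000
seg 3 [183°–268.3°] cycloidal, h=24: θ=212.2° here. β=29.2, B=85.3. 24·(0.3423 − sin(2π·0.3423)/(2π)) = 5.0208 → s = 14.0208

14.0208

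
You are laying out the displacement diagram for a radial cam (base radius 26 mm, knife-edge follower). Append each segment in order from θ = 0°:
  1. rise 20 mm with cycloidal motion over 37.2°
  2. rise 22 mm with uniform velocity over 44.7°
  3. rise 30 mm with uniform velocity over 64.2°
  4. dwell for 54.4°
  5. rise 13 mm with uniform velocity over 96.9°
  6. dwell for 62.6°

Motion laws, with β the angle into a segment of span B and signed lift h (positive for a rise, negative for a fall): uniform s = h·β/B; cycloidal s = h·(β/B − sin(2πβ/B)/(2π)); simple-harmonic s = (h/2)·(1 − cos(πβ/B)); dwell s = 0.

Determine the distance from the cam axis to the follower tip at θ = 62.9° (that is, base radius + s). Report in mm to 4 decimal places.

seg 1 [0°–37.2°] cycloidal, h=20: full span → s += 20 → s = 20.0000
seg 2 [37.2°–81.9°] uniform, h=22: θ=62.9° here. β=25.7, B=44.7. 22·25.7/44.7 = 12.6488 → s = 32.6488
radial distance = base radius + s = 26 + 32.6488 = 58.6488

58.6488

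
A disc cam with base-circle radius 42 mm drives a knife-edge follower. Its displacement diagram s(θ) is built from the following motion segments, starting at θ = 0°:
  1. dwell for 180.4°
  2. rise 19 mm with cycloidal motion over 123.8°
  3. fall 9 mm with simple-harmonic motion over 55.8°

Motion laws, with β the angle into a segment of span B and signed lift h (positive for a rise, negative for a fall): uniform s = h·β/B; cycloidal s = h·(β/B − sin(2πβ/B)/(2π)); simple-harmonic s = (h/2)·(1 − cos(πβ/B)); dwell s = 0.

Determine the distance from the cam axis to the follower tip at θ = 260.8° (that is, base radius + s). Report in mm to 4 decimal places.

seg 1 [0°–180.4°] dwell: s stays 0.0000
seg 2 [180.4°–304.2°] cycloidal, h=19: θ=260.8° here. β=80.4, B=123.8. 19·(0.6494 − sin(2π·0.6494)/(2π)) = 14.7793 → s = 14.7793
radial distance = base radius + s = 42 + 14.7793 = 56.7793

56.7793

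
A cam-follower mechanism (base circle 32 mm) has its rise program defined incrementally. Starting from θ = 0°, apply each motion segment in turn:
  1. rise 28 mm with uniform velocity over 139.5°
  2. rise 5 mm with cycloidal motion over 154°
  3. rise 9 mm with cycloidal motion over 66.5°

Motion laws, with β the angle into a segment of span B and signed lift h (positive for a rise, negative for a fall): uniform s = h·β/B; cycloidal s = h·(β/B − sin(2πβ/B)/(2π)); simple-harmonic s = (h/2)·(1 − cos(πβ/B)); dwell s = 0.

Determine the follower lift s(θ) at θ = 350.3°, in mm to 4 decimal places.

seg 1 [0°–139.5°] uniform, h=28: full span → s += 28 → s = 28.0000
seg 2 [139.5°–293.5°] cycloidal, h=5: full span → s += 5 → s = 33.0000
seg 3 [293.5°–360°] cycloidal, h=9: θ=350.3° here. β=56.8, B=66.5. 9·(0.8541 − sin(2π·0.8541)/(2π)) = 8.8238 → s = 41.8238

41.8238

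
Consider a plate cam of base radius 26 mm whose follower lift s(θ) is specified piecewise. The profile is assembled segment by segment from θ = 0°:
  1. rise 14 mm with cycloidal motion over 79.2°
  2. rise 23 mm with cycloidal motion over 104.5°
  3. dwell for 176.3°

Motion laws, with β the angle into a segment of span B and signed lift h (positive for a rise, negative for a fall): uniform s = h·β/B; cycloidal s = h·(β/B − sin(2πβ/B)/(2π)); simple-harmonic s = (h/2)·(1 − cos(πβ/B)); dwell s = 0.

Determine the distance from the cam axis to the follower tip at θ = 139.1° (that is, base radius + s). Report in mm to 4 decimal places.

seg 1 [0°–79.2°] cycloidal, h=14: full span → s += 14 → s = 14.0000
seg 2 [79.2°–183.7°] cycloidal, h=23: θ=139.1° here. β=59.9, B=104.5. 23·(0.5732 − sin(2π·0.5732)/(2π)) = 14.8087 → s = 28.8087
radial distance = base radius + s = 26 + 28.8087 = 54.8087

54.8087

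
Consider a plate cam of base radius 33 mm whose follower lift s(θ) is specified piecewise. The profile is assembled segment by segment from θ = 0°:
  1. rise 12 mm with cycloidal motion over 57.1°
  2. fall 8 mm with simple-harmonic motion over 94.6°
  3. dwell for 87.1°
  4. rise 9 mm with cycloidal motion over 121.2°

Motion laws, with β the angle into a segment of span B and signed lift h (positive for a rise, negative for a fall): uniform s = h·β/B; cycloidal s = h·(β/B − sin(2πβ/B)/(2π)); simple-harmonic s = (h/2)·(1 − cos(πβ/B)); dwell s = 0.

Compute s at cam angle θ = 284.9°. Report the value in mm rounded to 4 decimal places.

seg 1 [0°–57.1°] cycloidal, h=12: full span → s += 12 → s = 12.0000
seg 2 [57.1°–151.7°] simple-harmonic, h=-8: full span → s += -8 → s = 4.0000
seg 3 [151.7°–238.8°] dwell: s stays 4.0000
seg 4 [238.8°–360°] cycloidal, h=9: θ=284.9° here. β=46.1, B=121.2. 9·(0.3804 − sin(2π·0.3804)/(2π)) = 2.4451 → s = 6.4451

6.4451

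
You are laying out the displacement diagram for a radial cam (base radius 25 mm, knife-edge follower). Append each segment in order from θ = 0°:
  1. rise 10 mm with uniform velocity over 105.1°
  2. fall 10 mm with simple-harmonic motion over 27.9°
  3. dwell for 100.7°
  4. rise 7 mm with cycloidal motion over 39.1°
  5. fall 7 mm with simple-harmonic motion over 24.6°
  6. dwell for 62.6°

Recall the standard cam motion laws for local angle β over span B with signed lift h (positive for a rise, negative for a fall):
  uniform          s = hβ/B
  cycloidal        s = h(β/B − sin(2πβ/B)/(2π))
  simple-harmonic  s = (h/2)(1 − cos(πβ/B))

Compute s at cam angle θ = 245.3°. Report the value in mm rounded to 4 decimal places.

seg 1 [0°–105.1°] uniform, h=10: full span → s += 10 → s = 10.0000
seg 2 [105.1°–133°] simple-harmonic, h=-10: full span → s += -10 → s = 0.0000
seg 3 [133°–233.7°] dwell: s stays 0.0000
seg 4 [233.7°–272.8°] cycloidal, h=7: θ=245.3° here. β=11.6, B=39.1. 7·(0.2967 − sin(2π·0.2967)/(2π)) = 1.0102 → s = 1.0102

1.0102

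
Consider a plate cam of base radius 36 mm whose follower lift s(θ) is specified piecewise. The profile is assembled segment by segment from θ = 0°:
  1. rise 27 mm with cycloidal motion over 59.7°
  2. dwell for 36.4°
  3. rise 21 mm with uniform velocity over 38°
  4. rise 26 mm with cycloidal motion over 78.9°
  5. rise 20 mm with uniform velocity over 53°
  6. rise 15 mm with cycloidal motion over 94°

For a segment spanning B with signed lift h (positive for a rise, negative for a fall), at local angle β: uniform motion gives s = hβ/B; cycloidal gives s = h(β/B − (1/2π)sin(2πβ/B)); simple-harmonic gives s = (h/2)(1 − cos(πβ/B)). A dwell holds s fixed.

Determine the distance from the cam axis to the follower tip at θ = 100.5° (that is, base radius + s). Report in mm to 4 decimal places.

seg 1 [0°–59.7°] cycloidal, h=27: full span → s += 27 → s = 27.0000
seg 2 [59.7°–96.1°] dwell: s stays 27.0000
seg 3 [96.1°–134.1°] uniform, h=21: θ=100.5° here. β=4.4, B=38. 21·4.4/38 = 2.4316 → s = 29.4316
radial distance = base radius + s = 36 + 29.4316 = 65.4316

65.4316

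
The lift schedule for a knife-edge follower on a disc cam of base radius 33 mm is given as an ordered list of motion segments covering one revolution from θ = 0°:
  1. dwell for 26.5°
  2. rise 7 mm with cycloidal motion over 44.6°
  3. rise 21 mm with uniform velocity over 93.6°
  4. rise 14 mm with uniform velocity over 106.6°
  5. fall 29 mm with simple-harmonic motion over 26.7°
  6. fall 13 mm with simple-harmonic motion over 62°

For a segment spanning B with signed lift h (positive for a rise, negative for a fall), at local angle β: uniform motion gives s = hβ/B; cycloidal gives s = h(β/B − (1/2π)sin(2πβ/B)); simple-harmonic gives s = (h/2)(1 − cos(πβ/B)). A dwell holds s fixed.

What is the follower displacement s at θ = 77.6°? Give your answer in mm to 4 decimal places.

seg 1 [0°–26.5°] dwell: s stays 0.0000
seg 2 [26.5°–71.1°] cycloidal, h=7: full span → s += 7 → s = 7.0000
seg 3 [71.1°–164.7°] uniform, h=21: θ=77.6° here. β=6.5, B=93.6. 21·6.5/93.6 = 1.4583 → s = 8.4583

8.4583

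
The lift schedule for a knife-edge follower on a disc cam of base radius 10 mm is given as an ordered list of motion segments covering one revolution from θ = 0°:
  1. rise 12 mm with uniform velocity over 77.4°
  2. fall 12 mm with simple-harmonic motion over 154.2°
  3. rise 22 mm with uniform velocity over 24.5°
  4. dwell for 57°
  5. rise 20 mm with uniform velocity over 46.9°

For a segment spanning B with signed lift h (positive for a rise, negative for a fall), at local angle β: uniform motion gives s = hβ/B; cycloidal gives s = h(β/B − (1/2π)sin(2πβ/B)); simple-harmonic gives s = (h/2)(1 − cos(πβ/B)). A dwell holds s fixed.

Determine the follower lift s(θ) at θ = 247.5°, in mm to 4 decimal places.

seg 1 [0°–77.4°] uniform, h=12: full span → s += 12 → s = 12.0000
seg 2 [77.4°–231.6°] simple-harmonic, h=-12: full span → s += -12 → s = 0.0000
seg 3 [231.6°–256.1°] uniform, h=22: θ=247.5° here. β=15.9, B=24.5. 22·15.9/24.5 = 14.2776 → s = 14.2776

14.2776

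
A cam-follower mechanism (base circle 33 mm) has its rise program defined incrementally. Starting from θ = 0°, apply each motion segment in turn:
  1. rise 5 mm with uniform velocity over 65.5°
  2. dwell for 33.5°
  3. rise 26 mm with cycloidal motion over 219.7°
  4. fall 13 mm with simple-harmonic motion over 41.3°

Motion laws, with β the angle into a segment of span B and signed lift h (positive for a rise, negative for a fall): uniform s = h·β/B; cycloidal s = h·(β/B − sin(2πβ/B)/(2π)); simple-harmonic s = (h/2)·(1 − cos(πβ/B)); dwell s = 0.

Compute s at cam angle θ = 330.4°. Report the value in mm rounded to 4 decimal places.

seg 1 [0°–65.5°] uniform, h=5: full span → s += 5 → s = 5.0000
seg 2 [65.5°–99°] dwell: s stays 5.0000
seg 3 [99°–318.7°] cycloidal, h=26: full span → s += 26 → s = 31.0000
seg 4 [318.7°–360°] simple-harmonic, h=-13: θ=330.4° here. β=11.7, B=41.3. -13/2·(1 − cos(π·0.2833)) = -2.4088 → s = 28.5912

28.5912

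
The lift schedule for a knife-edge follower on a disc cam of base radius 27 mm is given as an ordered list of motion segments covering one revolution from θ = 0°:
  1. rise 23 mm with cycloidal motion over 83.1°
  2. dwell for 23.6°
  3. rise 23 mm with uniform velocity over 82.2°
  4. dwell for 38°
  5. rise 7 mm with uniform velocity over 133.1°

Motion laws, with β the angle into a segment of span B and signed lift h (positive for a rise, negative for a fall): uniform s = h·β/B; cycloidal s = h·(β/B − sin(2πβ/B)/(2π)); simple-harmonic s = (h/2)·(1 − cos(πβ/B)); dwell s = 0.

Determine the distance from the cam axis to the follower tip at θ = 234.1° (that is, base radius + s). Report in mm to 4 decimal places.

seg 1 [0°–83.1°] cycloidal, h=23: full span → s += 23 → s = 23.0000
seg 2 [83.1°–106.7°] dwell: s stays 23.0000
seg 3 [106.7°–188.9°] uniform, h=23: full span → s += 23 → s = 46.0000
seg 4 [188.9°–226.9°] dwell: s stays 46.0000
seg 5 [226.9°–360°] uniform, h=7: θ=234.1° here. β=7.2, B=133.1. 7·7.2/133.1 = 0.3787 → s = 46.3787
radial distance = base radius + s = 27 + 46.3787 = 73.3787

73.3787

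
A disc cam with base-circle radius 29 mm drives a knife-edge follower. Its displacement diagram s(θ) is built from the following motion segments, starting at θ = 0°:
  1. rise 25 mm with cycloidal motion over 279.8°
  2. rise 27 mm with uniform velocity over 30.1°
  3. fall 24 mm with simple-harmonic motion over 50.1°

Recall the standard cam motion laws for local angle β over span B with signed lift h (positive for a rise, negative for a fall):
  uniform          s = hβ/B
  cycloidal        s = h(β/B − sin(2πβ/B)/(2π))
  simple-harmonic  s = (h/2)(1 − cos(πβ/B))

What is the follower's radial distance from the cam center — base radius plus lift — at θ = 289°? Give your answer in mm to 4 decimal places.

seg 1 [0°–279.8°] cycloidal, h=25: full span → s += 25 → s = 25.0000
seg 2 [279.8°–309.9°] uniform, h=27: θ=289° here. β=9.2, B=30.1. 27·9.2/30.1 = 8.2525 → s = 33.2525
radial distance = base radius + s = 29 + 33.2525 = 62.2525

62.2525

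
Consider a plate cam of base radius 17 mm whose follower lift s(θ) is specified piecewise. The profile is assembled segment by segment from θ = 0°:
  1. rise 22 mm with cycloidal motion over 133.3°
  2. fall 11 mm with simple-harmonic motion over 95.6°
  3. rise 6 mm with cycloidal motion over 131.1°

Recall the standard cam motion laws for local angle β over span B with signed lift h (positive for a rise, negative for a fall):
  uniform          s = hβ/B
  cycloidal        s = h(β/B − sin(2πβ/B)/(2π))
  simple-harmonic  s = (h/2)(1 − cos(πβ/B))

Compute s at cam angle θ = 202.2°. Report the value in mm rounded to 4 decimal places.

seg 1 [0°–133.3°] cycloidal, h=22: full span → s += 22 → s = 22.0000
seg 2 [133.3°–228.9°] simple-harmonic, h=-11: θ=202.2° here. β=68.9, B=95.6. -11/2·(1 − cos(π·0.7207)) = -9.0153 → s = 12.9847

12.9847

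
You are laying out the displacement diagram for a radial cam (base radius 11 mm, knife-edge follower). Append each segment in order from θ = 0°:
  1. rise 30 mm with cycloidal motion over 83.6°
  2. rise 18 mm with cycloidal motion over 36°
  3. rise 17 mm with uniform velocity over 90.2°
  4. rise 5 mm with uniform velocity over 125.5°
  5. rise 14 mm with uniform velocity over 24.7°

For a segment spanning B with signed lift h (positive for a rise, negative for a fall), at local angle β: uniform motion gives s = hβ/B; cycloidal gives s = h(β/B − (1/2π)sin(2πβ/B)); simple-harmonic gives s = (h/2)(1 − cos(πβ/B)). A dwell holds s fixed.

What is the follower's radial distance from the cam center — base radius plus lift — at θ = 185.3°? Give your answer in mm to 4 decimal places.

seg 1 [0°–83.6°] cycloidal, h=30: full span → s += 30 → s = 30.0000
seg 2 [83.6°–119.6°] cycloidal, h=18: full span → s += 18 → s = 48.0000
seg 3 [119.6°–209.8°] uniform, h=17: θ=185.3° here. β=65.7, B=90.2. 17·65.7/90.2 = 12.3825 → s = 60.3825
radial distance = base radius + s = 11 + 60.3825 = 71.3825

71.3825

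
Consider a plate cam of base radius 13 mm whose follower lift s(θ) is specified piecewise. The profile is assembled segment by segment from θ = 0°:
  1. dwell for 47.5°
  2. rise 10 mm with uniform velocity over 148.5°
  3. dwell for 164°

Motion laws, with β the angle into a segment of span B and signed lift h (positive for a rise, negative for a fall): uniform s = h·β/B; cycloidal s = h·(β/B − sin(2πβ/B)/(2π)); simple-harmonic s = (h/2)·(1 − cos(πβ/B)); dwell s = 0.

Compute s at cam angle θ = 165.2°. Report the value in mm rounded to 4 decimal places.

seg 1 [0°–47.5°] dwell: s stays 0.0000
seg 2 [47.5°–196°] uniform, h=10: θ=165.2° here. β=117.7, B=148.5. 10·117.7/148.5 = 7.9259 → s = 7.9259

7.9259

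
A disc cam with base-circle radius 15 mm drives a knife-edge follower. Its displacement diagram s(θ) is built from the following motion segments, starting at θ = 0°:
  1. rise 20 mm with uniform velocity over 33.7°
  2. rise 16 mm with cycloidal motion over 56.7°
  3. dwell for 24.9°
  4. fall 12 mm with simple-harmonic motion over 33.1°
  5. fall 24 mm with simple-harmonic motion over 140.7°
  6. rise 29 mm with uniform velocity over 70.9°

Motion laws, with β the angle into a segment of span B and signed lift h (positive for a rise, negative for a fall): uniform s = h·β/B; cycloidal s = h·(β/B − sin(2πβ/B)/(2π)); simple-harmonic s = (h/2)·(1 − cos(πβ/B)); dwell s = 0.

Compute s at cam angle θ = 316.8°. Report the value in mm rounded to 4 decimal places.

seg 1 [0°–33.7°] uniform, h=20: full span → s += 20 → s = 20.0000
seg 2 [33.7°–90.4°] cycloidal, h=16: full span → s += 16 → s = 36.0000
seg 3 [90.4°–115.3°] dwell: s stays 36.0000
seg 4 [115.3°–148.4°] simple-harmonic, h=-12: full span → s += -12 → s = 24.0000
seg 5 [148.4°–289.1°] simple-harmonic, h=-24: full span → s += -24 → s = 0.0000
seg 6 [289.1°–360°] uniform, h=29: θ=316.8° here. β=27.7, B=70.9. 29·27.7/70.9 = 11.3300 → s = 11.3300

11.3300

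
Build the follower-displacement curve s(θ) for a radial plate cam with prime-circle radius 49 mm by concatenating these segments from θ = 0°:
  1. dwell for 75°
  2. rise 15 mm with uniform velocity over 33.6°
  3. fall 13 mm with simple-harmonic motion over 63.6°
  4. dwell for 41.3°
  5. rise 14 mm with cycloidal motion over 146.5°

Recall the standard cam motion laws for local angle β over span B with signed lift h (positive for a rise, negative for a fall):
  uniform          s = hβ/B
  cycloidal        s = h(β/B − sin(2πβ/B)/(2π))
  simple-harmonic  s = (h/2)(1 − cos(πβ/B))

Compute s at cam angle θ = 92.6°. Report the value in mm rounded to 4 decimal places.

seg 1 [0°–75°] dwell: s stays 0.0000
seg 2 [75°–108.6°] uniform, h=15: θ=92.6° here. β=17.6, B=33.6. 15·17.6/33.6 = 7.8571 → s = 7.8571

7.8571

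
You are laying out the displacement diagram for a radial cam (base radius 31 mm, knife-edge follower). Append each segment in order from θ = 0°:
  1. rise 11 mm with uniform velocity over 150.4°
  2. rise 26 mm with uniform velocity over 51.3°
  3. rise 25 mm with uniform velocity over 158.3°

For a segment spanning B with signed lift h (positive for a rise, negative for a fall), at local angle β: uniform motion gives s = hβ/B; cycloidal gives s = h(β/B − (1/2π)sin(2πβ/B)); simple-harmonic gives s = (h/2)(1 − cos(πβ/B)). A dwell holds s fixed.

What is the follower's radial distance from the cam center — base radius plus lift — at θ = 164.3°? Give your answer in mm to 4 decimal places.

seg 1 [0°–150.4°] uniform, h=11: full span → s += 11 → s = 11.0000
seg 2 [150.4°–201.7°] uniform, h=26: θ=164.3° here. β=13.9, B=51.3. 26·13.9/51.3 = 7.0448 → s = 18.0448
radial distance = base radius + s = 31 + 18.0448 = 49.0448

49.0448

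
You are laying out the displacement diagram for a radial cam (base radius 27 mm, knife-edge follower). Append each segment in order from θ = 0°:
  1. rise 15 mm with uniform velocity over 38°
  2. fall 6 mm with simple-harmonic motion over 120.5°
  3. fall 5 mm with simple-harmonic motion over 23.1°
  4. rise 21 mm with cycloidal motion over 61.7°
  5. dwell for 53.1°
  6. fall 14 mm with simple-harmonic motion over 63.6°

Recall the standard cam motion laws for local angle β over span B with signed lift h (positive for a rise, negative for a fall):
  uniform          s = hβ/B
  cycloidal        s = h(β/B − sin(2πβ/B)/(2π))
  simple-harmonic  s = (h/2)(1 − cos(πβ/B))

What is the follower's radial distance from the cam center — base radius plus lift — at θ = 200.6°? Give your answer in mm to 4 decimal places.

seg 1 [0°–38°] uniform, h=15: full span → s += 15 → s = 15.0000
seg 2 [38°–158.5°] simple-harmonic, h=-6: full span → s += -6 → s = 9.0000
seg 3 [158.5°–181.6°] simple-harmonic, h=-5: full span → s += -5 → s = 4.0000
seg 4 [181.6°–243.3°] cycloidal, h=21: θ=200.6° here. β=19, B=61.7. 21·(0.3079 − sin(2π·0.3079)/(2π)) = 3.3436 → s = 7.3436
radial distance = base radius + s = 27 + 7.3436 = 34.3436

34.3436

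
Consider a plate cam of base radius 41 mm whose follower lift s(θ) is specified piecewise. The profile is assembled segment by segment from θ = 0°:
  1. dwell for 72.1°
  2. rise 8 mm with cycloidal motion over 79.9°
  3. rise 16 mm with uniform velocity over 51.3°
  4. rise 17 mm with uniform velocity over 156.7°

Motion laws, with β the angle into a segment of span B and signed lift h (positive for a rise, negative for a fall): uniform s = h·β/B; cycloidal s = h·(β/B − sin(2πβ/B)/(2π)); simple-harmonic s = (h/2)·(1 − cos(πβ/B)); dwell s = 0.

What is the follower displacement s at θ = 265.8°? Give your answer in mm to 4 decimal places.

seg 1 [0°–72.1°] dwell: s stays 0.0000
seg 2 [72.1°–152°] cycloidal, h=8: full span → s += 8 → s = 8.0000
seg 3 [152°–203.3°] uniform, h=16: full span → s += 16 → s = 24.0000
seg 4 [203.3°–360°] uniform, h=17: θ=265.8° here. β=62.5, B=156.7. 17·62.5/156.7 = 6.7805 → s = 30.7805

30.7805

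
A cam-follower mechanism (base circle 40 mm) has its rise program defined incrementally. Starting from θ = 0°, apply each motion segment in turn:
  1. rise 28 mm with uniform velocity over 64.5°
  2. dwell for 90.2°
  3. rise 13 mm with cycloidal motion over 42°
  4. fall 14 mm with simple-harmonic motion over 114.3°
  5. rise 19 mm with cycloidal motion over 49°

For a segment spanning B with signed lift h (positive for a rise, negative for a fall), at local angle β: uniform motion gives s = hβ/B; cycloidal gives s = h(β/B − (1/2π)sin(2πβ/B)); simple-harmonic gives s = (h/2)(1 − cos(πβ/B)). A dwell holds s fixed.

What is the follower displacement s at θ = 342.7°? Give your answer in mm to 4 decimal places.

seg 1 [0°–64.5°] uniform, h=28: full span → s += 28 → s = 28.0000
seg 2 [64.5°–154.7°] dwell: s stays 28.0000
seg 3 [154.7°–196.7°] cycloidal, h=13: full span → s += 13 → s = 41.0000
seg 4 [196.7°–311°] simple-harmonic, h=-14: full span → s += -14 → s = 27.0000
seg 5 [311°–360°] cycloidal, h=19: θ=342.7° here. β=31.7, B=49. 19·(0.6469 − sin(2π·0.6469)/(2π)) = 14.7036 → s = 41.7036

41.7036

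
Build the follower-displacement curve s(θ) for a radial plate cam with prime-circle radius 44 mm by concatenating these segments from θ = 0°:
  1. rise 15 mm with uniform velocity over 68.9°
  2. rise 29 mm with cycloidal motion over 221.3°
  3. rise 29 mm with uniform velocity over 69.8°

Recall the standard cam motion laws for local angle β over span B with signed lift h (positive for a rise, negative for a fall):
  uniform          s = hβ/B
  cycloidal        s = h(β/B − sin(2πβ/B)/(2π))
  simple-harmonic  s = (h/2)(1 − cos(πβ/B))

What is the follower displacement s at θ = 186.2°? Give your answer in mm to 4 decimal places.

seg 1 [0°–68.9°] uniform, h=15: full span → s += 15 → s = 15.0000
seg 2 [68.9°–290.2°] cycloidal, h=29: θ=186.2° here. β=117.3, B=221.3. 29·(0.5300 − sin(2π·0.5300)/(2π)) = 16.2377 → s = 31.2377

31.2377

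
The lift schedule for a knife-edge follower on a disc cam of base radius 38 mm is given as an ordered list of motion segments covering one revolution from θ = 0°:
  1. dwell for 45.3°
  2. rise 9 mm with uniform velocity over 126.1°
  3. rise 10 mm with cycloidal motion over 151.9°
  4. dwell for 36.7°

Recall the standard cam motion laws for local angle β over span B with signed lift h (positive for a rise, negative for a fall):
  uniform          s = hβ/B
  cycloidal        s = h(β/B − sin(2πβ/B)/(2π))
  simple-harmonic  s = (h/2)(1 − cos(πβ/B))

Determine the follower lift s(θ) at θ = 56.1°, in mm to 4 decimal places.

seg 1 [0°–45.3°] dwell: s stays 0.0000
seg 2 [45.3°–171.4°] uniform, h=9: θ=56.1° here. β=10.8, B=126.1. 9·10.8/126.1 = 0.7708 → s = 0.7708

0.7708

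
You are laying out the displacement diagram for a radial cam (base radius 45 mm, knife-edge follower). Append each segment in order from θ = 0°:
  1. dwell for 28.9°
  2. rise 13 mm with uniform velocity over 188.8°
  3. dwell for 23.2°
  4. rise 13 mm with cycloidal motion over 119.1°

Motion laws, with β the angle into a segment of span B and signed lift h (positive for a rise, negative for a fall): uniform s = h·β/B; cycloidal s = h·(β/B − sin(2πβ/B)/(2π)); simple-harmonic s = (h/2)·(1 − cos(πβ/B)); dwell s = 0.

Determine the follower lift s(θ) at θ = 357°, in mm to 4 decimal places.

seg 1 [0°–28.9°] dwell: s stays 0.0000
seg 2 [28.9°–217.7°] uniform, h=13: full span → s += 13 → s = 13.0000
seg 3 [217.7°–240.9°] dwell: s stays 13.0000
seg 4 [240.9°–360°] cycloidal, h=13: θ=357° here. β=116.1, B=119.1. 13·(0.9748 − sin(2π·0.9748)/(2π)) = 12.9986 → s = 25.9986

25.9986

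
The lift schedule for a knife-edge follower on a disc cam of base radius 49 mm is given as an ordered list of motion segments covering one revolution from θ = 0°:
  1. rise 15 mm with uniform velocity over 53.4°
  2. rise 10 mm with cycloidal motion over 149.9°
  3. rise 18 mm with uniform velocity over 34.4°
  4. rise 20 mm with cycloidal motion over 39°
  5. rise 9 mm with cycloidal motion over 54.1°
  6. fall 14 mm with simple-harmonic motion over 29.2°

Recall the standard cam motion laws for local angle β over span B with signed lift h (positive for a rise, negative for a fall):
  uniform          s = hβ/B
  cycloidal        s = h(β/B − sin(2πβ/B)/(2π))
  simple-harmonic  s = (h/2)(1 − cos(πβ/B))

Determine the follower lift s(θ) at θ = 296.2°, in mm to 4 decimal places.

seg 1 [0°–53.4°] uniform, h=15: full span → s += 15 → s = 15.0000
seg 2 [53.4°–203.3°] cycloidal, h=10: full span → s += 10 → s = 25.0000
seg 3 [203.3°–237.7°] uniform, h=18: full span → s += 18 → s = 43.0000
seg 4 [237.7°–276.7°] cycloidal, h=20: full span → s += 20 → s = 63.0000
seg 5 [276.7°–330.8°] cycloidal, h=9: θ=296.2° here. β=19.5, B=54.1. 9·(0.3604 − sin(2π·0.3604)/(2π)) = 2.1429 → s = 65.1429

65.1429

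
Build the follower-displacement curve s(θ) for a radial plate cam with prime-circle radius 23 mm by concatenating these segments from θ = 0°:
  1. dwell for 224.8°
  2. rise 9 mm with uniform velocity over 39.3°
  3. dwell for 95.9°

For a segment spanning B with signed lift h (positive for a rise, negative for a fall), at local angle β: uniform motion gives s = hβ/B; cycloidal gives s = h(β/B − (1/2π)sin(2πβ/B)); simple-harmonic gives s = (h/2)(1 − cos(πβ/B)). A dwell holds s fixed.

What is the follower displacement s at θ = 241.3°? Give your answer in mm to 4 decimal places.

seg 1 [0°–224.8°] dwell: s stays 0.0000
seg 2 [224.8°–264.1°] uniform, h=9: θ=241.3° here. β=16.5, B=39.3. 9·16.5/39.3 = 3.7786 → s = 3.7786

3.7786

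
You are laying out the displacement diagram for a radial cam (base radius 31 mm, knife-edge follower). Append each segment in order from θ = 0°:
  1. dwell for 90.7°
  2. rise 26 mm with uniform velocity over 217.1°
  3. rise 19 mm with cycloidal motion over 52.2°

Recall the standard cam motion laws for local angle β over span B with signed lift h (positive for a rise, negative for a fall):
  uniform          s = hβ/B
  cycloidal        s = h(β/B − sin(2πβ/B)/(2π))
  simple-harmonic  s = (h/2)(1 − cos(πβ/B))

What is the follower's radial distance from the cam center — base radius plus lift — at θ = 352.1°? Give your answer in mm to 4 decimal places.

seg 1 [0°–90.7°] dwell: s stays 0.0000
seg 2 [90.7°–307.8°] uniform, h=26: full span → s += 26 → s = 26.0000
seg 3 [307.8°–360°] cycloidal, h=19: θ=352.1° here. β=44.3, B=52.2. 19·(0.8487 − sin(2π·0.8487)/(2π)) = 18.5858 → s = 44.5858
radial distance = base radius + s = 31 + 44.5858 = 75.5858

75.5858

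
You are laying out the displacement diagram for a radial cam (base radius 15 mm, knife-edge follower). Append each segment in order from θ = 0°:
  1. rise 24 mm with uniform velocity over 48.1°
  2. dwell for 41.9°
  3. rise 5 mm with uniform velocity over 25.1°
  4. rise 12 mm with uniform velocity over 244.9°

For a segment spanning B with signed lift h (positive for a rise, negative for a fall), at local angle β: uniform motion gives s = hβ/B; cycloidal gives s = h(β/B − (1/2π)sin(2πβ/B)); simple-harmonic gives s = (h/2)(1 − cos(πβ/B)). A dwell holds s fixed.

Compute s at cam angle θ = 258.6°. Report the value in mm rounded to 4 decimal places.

seg 1 [0°–48.1°] uniform, h=24: full span → s += 24 → s = 24.0000
seg 2 [48.1°–90°] dwell: s stays 24.0000
seg 3 [90°–115.1°] uniform, h=5: full span → s += 5 → s = 29.0000
seg 4 [115.1°–360°] uniform, h=12: θ=258.6° here. β=143.5, B=244.9. 12·143.5/244.9 = 7.0314 → s = 36.0314

36.0314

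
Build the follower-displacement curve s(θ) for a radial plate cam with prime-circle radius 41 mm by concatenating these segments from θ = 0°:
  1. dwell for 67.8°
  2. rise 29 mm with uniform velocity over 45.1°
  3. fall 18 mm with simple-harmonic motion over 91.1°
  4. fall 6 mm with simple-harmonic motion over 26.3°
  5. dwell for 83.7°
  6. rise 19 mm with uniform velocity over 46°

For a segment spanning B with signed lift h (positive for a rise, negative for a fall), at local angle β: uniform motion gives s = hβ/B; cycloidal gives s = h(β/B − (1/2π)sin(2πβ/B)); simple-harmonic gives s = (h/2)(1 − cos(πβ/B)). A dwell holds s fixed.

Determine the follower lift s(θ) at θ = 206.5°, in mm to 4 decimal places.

seg 1 [0°–67.8°] dwell: s stays 0.0000
seg 2 [67.8°–112.9°] uniform, h=29: full span → s += 29 → s = 29.0000
seg 3 [112.9°–204°] simple-harmonic, h=-18: full span → s += -18 → s = 11.0000
seg 4 [204°–230.3°] simple-harmonic, h=-6: θ=206.5° here. β=2.5, B=26.3. -6/2·(1 − cos(π·0.0951)) = -0.1328 → s = 10.8672

10.8672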